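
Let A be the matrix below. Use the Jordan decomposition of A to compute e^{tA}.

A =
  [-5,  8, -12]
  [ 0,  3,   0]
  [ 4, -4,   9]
e^{tA} =
  [-3*exp(3*t) + 4*exp(t), 4*exp(3*t) - 4*exp(t), -6*exp(3*t) + 6*exp(t)]
  [0, exp(3*t), 0]
  [2*exp(3*t) - 2*exp(t), -2*exp(3*t) + 2*exp(t), 4*exp(3*t) - 3*exp(t)]

Strategy: write A = P · J · P⁻¹ where J is a Jordan canonical form, so e^{tA} = P · e^{tJ} · P⁻¹, and e^{tJ} can be computed block-by-block.

A has Jordan form
J =
  [1, 0, 0]
  [0, 3, 0]
  [0, 0, 3]
(up to reordering of blocks).

Per-block formulas:
  For a 1×1 block at λ = 3: exp(t · [3]) = [e^(3t)].
  For a 1×1 block at λ = 1: exp(t · [1]) = [e^(1t)].

After assembling e^{tJ} and conjugating by P, we get:

e^{tA} =
  [-3*exp(3*t) + 4*exp(t), 4*exp(3*t) - 4*exp(t), -6*exp(3*t) + 6*exp(t)]
  [0, exp(3*t), 0]
  [2*exp(3*t) - 2*exp(t), -2*exp(3*t) + 2*exp(t), 4*exp(3*t) - 3*exp(t)]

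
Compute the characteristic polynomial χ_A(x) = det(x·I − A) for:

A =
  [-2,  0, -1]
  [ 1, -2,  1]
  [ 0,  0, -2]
x^3 + 6*x^2 + 12*x + 8

Expanding det(x·I − A) (e.g. by cofactor expansion or by noting that A is similar to its Jordan form J, which has the same characteristic polynomial as A) gives
  χ_A(x) = x^3 + 6*x^2 + 12*x + 8
which factors as (x + 2)^3. The eigenvalues (with algebraic multiplicities) are λ = -2 with multiplicity 3.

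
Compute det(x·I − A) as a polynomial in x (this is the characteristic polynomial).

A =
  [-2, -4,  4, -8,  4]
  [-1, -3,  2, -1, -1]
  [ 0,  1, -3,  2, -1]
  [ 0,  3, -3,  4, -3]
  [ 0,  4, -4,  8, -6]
x^5 + 10*x^4 + 40*x^3 + 80*x^2 + 80*x + 32

Expanding det(x·I − A) (e.g. by cofactor expansion or by noting that A is similar to its Jordan form J, which has the same characteristic polynomial as A) gives
  χ_A(x) = x^5 + 10*x^4 + 40*x^3 + 80*x^2 + 80*x + 32
which factors as (x + 2)^5. The eigenvalues (with algebraic multiplicities) are λ = -2 with multiplicity 5.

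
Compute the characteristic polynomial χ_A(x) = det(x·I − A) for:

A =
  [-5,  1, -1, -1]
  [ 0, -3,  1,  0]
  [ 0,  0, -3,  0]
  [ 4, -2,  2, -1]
x^4 + 12*x^3 + 54*x^2 + 108*x + 81

Expanding det(x·I − A) (e.g. by cofactor expansion or by noting that A is similar to its Jordan form J, which has the same characteristic polynomial as A) gives
  χ_A(x) = x^4 + 12*x^3 + 54*x^2 + 108*x + 81
which factors as (x + 3)^4. The eigenvalues (with algebraic multiplicities) are λ = -3 with multiplicity 4.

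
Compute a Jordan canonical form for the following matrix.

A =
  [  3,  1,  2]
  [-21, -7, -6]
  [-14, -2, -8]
J_2(-4) ⊕ J_1(-4)

The characteristic polynomial is
  det(x·I − A) = x^3 + 12*x^2 + 48*x + 64 = (x + 4)^3

Eigenvalues and multiplicities (the geometric multiplicity of λ is n − rank(A − λI), which equals the number of Jordan blocks for λ):
  λ = -4: algebraic multiplicity = 3, geometric multiplicity = 2

Determining the block sizes for each eigenvalue:
  λ = -4: 2 blocks summing to 3 forces exactly one block of size 2 and the rest size 1 → block sizes [2, 1]

Assembling the blocks gives a Jordan form
J =
  [-4,  1,  0]
  [ 0, -4,  0]
  [ 0,  0, -4]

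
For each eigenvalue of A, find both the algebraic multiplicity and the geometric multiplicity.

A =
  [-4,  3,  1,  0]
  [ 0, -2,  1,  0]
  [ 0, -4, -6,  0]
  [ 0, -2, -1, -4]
λ = -4: alg = 4, geom = 2

Step 1 — factor the characteristic polynomial to read off the algebraic multiplicities:
  χ_A(x) = (x + 4)^4

Step 2 — compute geometric multiplicities via the rank-nullity identity g(λ) = n − rank(A − λI):
  rank(A − (-4)·I) = 2, so dim ker(A − (-4)·I) = n − 2 = 2

Summary:
  λ = -4: algebraic multiplicity = 4, geometric multiplicity = 2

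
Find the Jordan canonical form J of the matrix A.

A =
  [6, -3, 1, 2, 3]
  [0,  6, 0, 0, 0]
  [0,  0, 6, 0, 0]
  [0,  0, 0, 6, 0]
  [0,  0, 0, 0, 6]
J_2(6) ⊕ J_1(6) ⊕ J_1(6) ⊕ J_1(6)

The characteristic polynomial is
  det(x·I − A) = x^5 - 30*x^4 + 360*x^3 - 2160*x^2 + 6480*x - 7776 = (x - 6)^5

Eigenvalues and multiplicities (the geometric multiplicity of λ is n − rank(A − λI), which equals the number of Jordan blocks for λ):
  λ = 6: algebraic multiplicity = 5, geometric multiplicity = 4

Determining the block sizes for each eigenvalue:
  λ = 6: 4 blocks summing to 5 forces exactly one block of size 2 and the rest size 1 → block sizes [2, 1, 1, 1]

Assembling the blocks gives a Jordan form
J =
  [6, 1, 0, 0, 0]
  [0, 6, 0, 0, 0]
  [0, 0, 6, 0, 0]
  [0, 0, 0, 6, 0]
  [0, 0, 0, 0, 6]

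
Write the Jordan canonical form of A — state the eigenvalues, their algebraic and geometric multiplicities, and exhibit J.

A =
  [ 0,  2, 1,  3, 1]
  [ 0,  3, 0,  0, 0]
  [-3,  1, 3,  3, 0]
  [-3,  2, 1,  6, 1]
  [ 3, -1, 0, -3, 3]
J_2(3) ⊕ J_2(3) ⊕ J_1(3)

The characteristic polynomial is
  det(x·I − A) = x^5 - 15*x^4 + 90*x^3 - 270*x^2 + 405*x - 243 = (x - 3)^5

Eigenvalues and multiplicities (the geometric multiplicity of λ is n − rank(A − λI), which equals the number of Jordan blocks for λ):
  λ = 3: algebraic multiplicity = 5, geometric multiplicity = 3

Determining the block sizes for each eigenvalue:
  λ = 3: with am = 5 and gm = 3, the partition is not yet determined (e.g. several partitions of 5 into 3 parts exist). Let N = A − (3)·I. Computing rank(N^1) = 2, rank(N^2) = 0; the number of blocks of size ≥ j is rank(N^{j−1}) − rank(N^j), giving [3, 2]. So we have 2 block(s) of size 2, 1 block(s) of size 1 → block sizes [2, 2, 1]

Assembling the blocks gives a Jordan form
J =
  [3, 1, 0, 0, 0]
  [0, 3, 0, 0, 0]
  [0, 0, 3, 1, 0]
  [0, 0, 0, 3, 0]
  [0, 0, 0, 0, 3]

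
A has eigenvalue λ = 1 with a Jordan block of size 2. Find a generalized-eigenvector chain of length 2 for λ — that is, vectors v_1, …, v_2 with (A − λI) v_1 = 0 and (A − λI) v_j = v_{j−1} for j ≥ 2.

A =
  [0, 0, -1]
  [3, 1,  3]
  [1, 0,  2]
A Jordan chain for λ = 1 of length 2:
v_1 = (-1, 3, 1)ᵀ
v_2 = (1, 0, 0)ᵀ

Let N = A − (1)·I. We want v_2 with N^2 v_2 = 0 but N^1 v_2 ≠ 0; then v_{j-1} := N · v_j for j = 2, …, 2.

Pick v_2 = (1, 0, 0)ᵀ.
Then v_1 = N · v_2 = (-1, 3, 1)ᵀ.

Sanity check: (A − (1)·I) v_1 = (0, 0, 0)ᵀ = 0. ✓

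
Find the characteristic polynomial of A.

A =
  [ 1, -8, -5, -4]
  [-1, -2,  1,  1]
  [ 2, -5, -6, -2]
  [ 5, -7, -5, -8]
x^4 + 15*x^3 + 84*x^2 + 208*x + 192

Expanding det(x·I − A) (e.g. by cofactor expansion or by noting that A is similar to its Jordan form J, which has the same characteristic polynomial as A) gives
  χ_A(x) = x^4 + 15*x^3 + 84*x^2 + 208*x + 192
which factors as (x + 3)*(x + 4)^3. The eigenvalues (with algebraic multiplicities) are λ = -4 with multiplicity 3, λ = -3 with multiplicity 1.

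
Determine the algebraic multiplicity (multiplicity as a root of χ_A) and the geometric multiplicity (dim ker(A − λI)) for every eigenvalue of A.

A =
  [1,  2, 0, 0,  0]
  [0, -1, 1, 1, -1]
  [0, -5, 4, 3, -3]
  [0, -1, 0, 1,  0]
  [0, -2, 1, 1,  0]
λ = 1: alg = 5, geom = 3

Step 1 — factor the characteristic polynomial to read off the algebraic multiplicities:
  χ_A(x) = (x - 1)^5

Step 2 — compute geometric multiplicities via the rank-nullity identity g(λ) = n − rank(A − λI):
  rank(A − (1)·I) = 2, so dim ker(A − (1)·I) = n − 2 = 3

Summary:
  λ = 1: algebraic multiplicity = 5, geometric multiplicity = 3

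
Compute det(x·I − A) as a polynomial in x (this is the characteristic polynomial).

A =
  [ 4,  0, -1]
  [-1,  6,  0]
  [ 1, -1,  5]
x^3 - 15*x^2 + 75*x - 125

Expanding det(x·I − A) (e.g. by cofactor expansion or by noting that A is similar to its Jordan form J, which has the same characteristic polynomial as A) gives
  χ_A(x) = x^3 - 15*x^2 + 75*x - 125
which factors as (x - 5)^3. The eigenvalues (with algebraic multiplicities) are λ = 5 with multiplicity 3.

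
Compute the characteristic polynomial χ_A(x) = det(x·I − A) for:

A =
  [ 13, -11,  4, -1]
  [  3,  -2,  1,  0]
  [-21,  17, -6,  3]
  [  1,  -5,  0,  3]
x^4 - 8*x^3 + 24*x^2 - 32*x + 16

Expanding det(x·I − A) (e.g. by cofactor expansion or by noting that A is similar to its Jordan form J, which has the same characteristic polynomial as A) gives
  χ_A(x) = x^4 - 8*x^3 + 24*x^2 - 32*x + 16
which factors as (x - 2)^4. The eigenvalues (with algebraic multiplicities) are λ = 2 with multiplicity 4.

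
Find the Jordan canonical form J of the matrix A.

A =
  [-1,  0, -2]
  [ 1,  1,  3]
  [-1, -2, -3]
J_3(-1)

The characteristic polynomial is
  det(x·I − A) = x^3 + 3*x^2 + 3*x + 1 = (x + 1)^3

Eigenvalues and multiplicities (the geometric multiplicity of λ is n − rank(A − λI), which equals the number of Jordan blocks for λ):
  λ = -1: algebraic multiplicity = 3, geometric multiplicity = 1

Determining the block sizes for each eigenvalue:
  λ = -1: one block (gm = 1), so the single block has size am = 3 → block sizes [3]

Assembling the blocks gives a Jordan form
J =
  [-1,  1,  0]
  [ 0, -1,  1]
  [ 0,  0, -1]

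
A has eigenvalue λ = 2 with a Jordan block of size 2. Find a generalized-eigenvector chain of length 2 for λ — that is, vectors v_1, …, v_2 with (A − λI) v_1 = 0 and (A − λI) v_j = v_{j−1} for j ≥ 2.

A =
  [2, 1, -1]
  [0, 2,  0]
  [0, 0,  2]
A Jordan chain for λ = 2 of length 2:
v_1 = (1, 0, 0)ᵀ
v_2 = (0, 1, 0)ᵀ

Let N = A − (2)·I. We want v_2 with N^2 v_2 = 0 but N^1 v_2 ≠ 0; then v_{j-1} := N · v_j for j = 2, …, 2.

Pick v_2 = (0, 1, 0)ᵀ.
Then v_1 = N · v_2 = (1, 0, 0)ᵀ.

Sanity check: (A − (2)·I) v_1 = (0, 0, 0)ᵀ = 0. ✓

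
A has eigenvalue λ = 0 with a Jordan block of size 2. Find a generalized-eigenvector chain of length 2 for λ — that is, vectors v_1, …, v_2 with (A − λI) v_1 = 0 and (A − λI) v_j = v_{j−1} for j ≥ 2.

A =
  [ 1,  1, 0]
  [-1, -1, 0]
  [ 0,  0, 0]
A Jordan chain for λ = 0 of length 2:
v_1 = (1, -1, 0)ᵀ
v_2 = (1, 0, 0)ᵀ

Let N = A − (0)·I. We want v_2 with N^2 v_2 = 0 but N^1 v_2 ≠ 0; then v_{j-1} := N · v_j for j = 2, …, 2.

Pick v_2 = (1, 0, 0)ᵀ.
Then v_1 = N · v_2 = (1, -1, 0)ᵀ.

Sanity check: (A − (0)·I) v_1 = (0, 0, 0)ᵀ = 0. ✓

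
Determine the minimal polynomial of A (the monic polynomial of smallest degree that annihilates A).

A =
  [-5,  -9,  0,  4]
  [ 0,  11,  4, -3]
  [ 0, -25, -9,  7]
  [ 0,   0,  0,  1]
x^4 + 2*x^3 - 12*x^2 + 14*x - 5

The characteristic polynomial is χ_A(x) = (x - 1)^3*(x + 5), so the eigenvalues are known. The minimal polynomial is
  m_A(x) = Π_λ (x − λ)^{k_λ}
where k_λ is the size of the *largest* Jordan block for λ (equivalently, the smallest k with (A − λI)^k v = 0 for every generalised eigenvector v of λ).

  λ = -5: largest Jordan block has size 1, contributing (x + 5)
  λ = 1: largest Jordan block has size 3, contributing (x − 1)^3

So m_A(x) = (x - 1)^3*(x + 5) = x^4 + 2*x^3 - 12*x^2 + 14*x - 5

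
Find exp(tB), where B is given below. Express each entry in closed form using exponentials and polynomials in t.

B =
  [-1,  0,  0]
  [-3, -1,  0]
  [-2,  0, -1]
e^{tB} =
  [exp(-t), 0, 0]
  [-3*t*exp(-t), exp(-t), 0]
  [-2*t*exp(-t), 0, exp(-t)]

Strategy: write B = P · J · P⁻¹ where J is a Jordan canonical form, so e^{tB} = P · e^{tJ} · P⁻¹, and e^{tJ} can be computed block-by-block.

B has Jordan form
J =
  [-1,  1,  0]
  [ 0, -1,  0]
  [ 0,  0, -1]
(up to reordering of blocks).

Per-block formulas:
  For a 1×1 block at λ = -1: exp(t · [-1]) = [e^(-1t)].
  For a 2×2 Jordan block J_2(-1): exp(t · J_2(-1)) = e^(-1t)·(I + t·N), where N is the 2×2 nilpotent shift.

After assembling e^{tJ} and conjugating by P, we get:

e^{tB} =
  [exp(-t), 0, 0]
  [-3*t*exp(-t), exp(-t), 0]
  [-2*t*exp(-t), 0, exp(-t)]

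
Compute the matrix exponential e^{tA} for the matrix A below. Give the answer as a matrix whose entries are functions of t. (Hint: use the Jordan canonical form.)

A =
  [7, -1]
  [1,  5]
e^{tA} =
  [t*exp(6*t) + exp(6*t), -t*exp(6*t)]
  [t*exp(6*t), -t*exp(6*t) + exp(6*t)]

Strategy: write A = P · J · P⁻¹ where J is a Jordan canonical form, so e^{tA} = P · e^{tJ} · P⁻¹, and e^{tJ} can be computed block-by-block.

A has Jordan form
J =
  [6, 1]
  [0, 6]
(up to reordering of blocks).

Per-block formulas:
  For a 2×2 Jordan block J_2(6): exp(t · J_2(6)) = e^(6t)·(I + t·N), where N is the 2×2 nilpotent shift.

After assembling e^{tJ} and conjugating by P, we get:

e^{tA} =
  [t*exp(6*t) + exp(6*t), -t*exp(6*t)]
  [t*exp(6*t), -t*exp(6*t) + exp(6*t)]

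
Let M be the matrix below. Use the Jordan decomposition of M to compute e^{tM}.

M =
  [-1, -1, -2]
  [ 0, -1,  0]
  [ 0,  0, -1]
e^{tM} =
  [exp(-t), -t*exp(-t), -2*t*exp(-t)]
  [0, exp(-t), 0]
  [0, 0, exp(-t)]

Strategy: write M = P · J · P⁻¹ where J is a Jordan canonical form, so e^{tM} = P · e^{tJ} · P⁻¹, and e^{tJ} can be computed block-by-block.

M has Jordan form
J =
  [-1,  1,  0]
  [ 0, -1,  0]
  [ 0,  0, -1]
(up to reordering of blocks).

Per-block formulas:
  For a 2×2 Jordan block J_2(-1): exp(t · J_2(-1)) = e^(-1t)·(I + t·N), where N is the 2×2 nilpotent shift.
  For a 1×1 block at λ = -1: exp(t · [-1]) = [e^(-1t)].

After assembling e^{tJ} and conjugating by P, we get:

e^{tM} =
  [exp(-t), -t*exp(-t), -2*t*exp(-t)]
  [0, exp(-t), 0]
  [0, 0, exp(-t)]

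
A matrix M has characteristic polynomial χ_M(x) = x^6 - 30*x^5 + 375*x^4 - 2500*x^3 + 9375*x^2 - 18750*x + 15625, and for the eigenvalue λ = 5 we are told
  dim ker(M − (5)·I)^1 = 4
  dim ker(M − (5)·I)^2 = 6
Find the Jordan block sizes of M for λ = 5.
Block sizes for λ = 5: [2, 2, 1, 1]

From the dimensions of kernels of powers, the number of Jordan blocks of size at least j is d_j − d_{j−1} where d_j = dim ker(N^j) (with d_0 = 0). Computing the differences gives [4, 2].
The number of blocks of size exactly k is (#blocks of size ≥ k) − (#blocks of size ≥ k + 1), so the partition is: 2 block(s) of size 1, 2 block(s) of size 2.
In nonincreasing order the block sizes are [2, 2, 1, 1].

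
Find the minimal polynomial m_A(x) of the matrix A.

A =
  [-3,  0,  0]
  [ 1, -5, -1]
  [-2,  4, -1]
x^2 + 6*x + 9

The characteristic polynomial is χ_A(x) = (x + 3)^3, so the eigenvalues are known. The minimal polynomial is
  m_A(x) = Π_λ (x − λ)^{k_λ}
where k_λ is the size of the *largest* Jordan block for λ (equivalently, the smallest k with (A − λI)^k v = 0 for every generalised eigenvector v of λ).

  λ = -3: largest Jordan block has size 2, contributing (x + 3)^2

So m_A(x) = (x + 3)^2 = x^2 + 6*x + 9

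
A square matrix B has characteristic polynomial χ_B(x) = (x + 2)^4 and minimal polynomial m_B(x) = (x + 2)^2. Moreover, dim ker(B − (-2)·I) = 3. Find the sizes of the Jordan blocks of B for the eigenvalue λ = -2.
Block sizes for λ = -2: [2, 1, 1]

Step 1 — from the characteristic polynomial, algebraic multiplicity of λ = -2 is 4. From dim ker(B − (-2)·I) = 3, there are exactly 3 Jordan blocks for λ = -2.
Step 2 — from the minimal polynomial, the factor (x + 2)^2 tells us the largest block for λ = -2 has size 2.
Step 3 — with total size 4, 3 blocks, and largest block 2, the block sizes (in nonincreasing order) are [2, 1, 1].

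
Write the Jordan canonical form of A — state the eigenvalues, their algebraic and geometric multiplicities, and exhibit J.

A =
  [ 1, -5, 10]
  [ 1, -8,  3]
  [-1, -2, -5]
J_3(-4)

The characteristic polynomial is
  det(x·I − A) = x^3 + 12*x^2 + 48*x + 64 = (x + 4)^3

Eigenvalues and multiplicities (the geometric multiplicity of λ is n − rank(A − λI), which equals the number of Jordan blocks for λ):
  λ = -4: algebraic multiplicity = 3, geometric multiplicity = 1

Determining the block sizes for each eigenvalue:
  λ = -4: one block (gm = 1), so the single block has size am = 3 → block sizes [3]

Assembling the blocks gives a Jordan form
J =
  [-4,  1,  0]
  [ 0, -4,  1]
  [ 0,  0, -4]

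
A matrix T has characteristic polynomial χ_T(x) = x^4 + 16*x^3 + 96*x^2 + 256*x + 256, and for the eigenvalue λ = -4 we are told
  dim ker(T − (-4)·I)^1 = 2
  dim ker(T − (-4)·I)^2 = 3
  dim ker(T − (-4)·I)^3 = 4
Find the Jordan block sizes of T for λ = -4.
Block sizes for λ = -4: [3, 1]

From the dimensions of kernels of powers, the number of Jordan blocks of size at least j is d_j − d_{j−1} where d_j = dim ker(N^j) (with d_0 = 0). Computing the differences gives [2, 1, 1].
The number of blocks of size exactly k is (#blocks of size ≥ k) − (#blocks of size ≥ k + 1), so the partition is: 1 block(s) of size 1, 1 block(s) of size 3.
In nonincreasing order the block sizes are [3, 1].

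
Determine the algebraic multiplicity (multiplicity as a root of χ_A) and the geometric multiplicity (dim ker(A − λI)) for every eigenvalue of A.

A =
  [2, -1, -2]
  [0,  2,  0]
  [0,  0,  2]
λ = 2: alg = 3, geom = 2

Step 1 — factor the characteristic polynomial to read off the algebraic multiplicities:
  χ_A(x) = (x - 2)^3

Step 2 — compute geometric multiplicities via the rank-nullity identity g(λ) = n − rank(A − λI):
  rank(A − (2)·I) = 1, so dim ker(A − (2)·I) = n − 1 = 2

Summary:
  λ = 2: algebraic multiplicity = 3, geometric multiplicity = 2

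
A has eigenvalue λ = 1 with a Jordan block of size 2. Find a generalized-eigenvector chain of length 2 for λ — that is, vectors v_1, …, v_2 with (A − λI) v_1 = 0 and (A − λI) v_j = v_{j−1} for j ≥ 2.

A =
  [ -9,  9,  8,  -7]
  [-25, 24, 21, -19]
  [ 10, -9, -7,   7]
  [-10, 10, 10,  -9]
A Jordan chain for λ = 1 of length 2:
v_1 = (-1, -2, 1, 0)ᵀ
v_2 = (1, 1, 0, 0)ᵀ

Let N = A − (1)·I. We want v_2 with N^2 v_2 = 0 but N^1 v_2 ≠ 0; then v_{j-1} := N · v_j for j = 2, …, 2.

Pick v_2 = (1, 1, 0, 0)ᵀ.
Then v_1 = N · v_2 = (-1, -2, 1, 0)ᵀ.

Sanity check: (A − (1)·I) v_1 = (0, 0, 0, 0)ᵀ = 0. ✓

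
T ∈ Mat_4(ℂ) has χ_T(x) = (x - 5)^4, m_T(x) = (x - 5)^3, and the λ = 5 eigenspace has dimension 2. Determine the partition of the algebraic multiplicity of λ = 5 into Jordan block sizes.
Block sizes for λ = 5: [3, 1]

Step 1 — from the characteristic polynomial, algebraic multiplicity of λ = 5 is 4. From dim ker(T − (5)·I) = 2, there are exactly 2 Jordan blocks for λ = 5.
Step 2 — from the minimal polynomial, the factor (x − 5)^3 tells us the largest block for λ = 5 has size 3.
Step 3 — with total size 4, 2 blocks, and largest block 3, the block sizes (in nonincreasing order) are [3, 1].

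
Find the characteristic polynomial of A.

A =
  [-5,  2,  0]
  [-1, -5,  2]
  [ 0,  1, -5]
x^3 + 15*x^2 + 75*x + 125

Expanding det(x·I − A) (e.g. by cofactor expansion or by noting that A is similar to its Jordan form J, which has the same characteristic polynomial as A) gives
  χ_A(x) = x^3 + 15*x^2 + 75*x + 125
which factors as (x + 5)^3. The eigenvalues (with algebraic multiplicities) are λ = -5 with multiplicity 3.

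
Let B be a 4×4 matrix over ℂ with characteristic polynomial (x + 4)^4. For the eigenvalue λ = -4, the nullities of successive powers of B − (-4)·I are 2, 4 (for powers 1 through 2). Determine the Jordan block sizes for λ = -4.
Block sizes for λ = -4: [2, 2]

From the dimensions of kernels of powers, the number of Jordan blocks of size at least j is d_j − d_{j−1} where d_j = dim ker(N^j) (with d_0 = 0). Computing the differences gives [2, 2].
The number of blocks of size exactly k is (#blocks of size ≥ k) − (#blocks of size ≥ k + 1), so the partition is: 2 block(s) of size 2.
In nonincreasing order the block sizes are [2, 2].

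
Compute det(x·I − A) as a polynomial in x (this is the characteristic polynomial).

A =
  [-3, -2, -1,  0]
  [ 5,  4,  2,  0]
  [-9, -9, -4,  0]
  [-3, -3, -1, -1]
x^4 + 4*x^3 + 6*x^2 + 4*x + 1

Expanding det(x·I − A) (e.g. by cofactor expansion or by noting that A is similar to its Jordan form J, which has the same characteristic polynomial as A) gives
  χ_A(x) = x^4 + 4*x^3 + 6*x^2 + 4*x + 1
which factors as (x + 1)^4. The eigenvalues (with algebraic multiplicities) are λ = -1 with multiplicity 4.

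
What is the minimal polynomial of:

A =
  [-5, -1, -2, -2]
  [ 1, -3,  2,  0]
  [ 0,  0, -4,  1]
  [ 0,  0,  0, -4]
x^2 + 8*x + 16

The characteristic polynomial is χ_A(x) = (x + 4)^4, so the eigenvalues are known. The minimal polynomial is
  m_A(x) = Π_λ (x − λ)^{k_λ}
where k_λ is the size of the *largest* Jordan block for λ (equivalently, the smallest k with (A − λI)^k v = 0 for every generalised eigenvector v of λ).

  λ = -4: largest Jordan block has size 2, contributing (x + 4)^2

So m_A(x) = (x + 4)^2 = x^2 + 8*x + 16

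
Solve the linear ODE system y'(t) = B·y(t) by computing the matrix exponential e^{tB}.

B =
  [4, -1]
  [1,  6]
e^{tB} =
  [-t*exp(5*t) + exp(5*t), -t*exp(5*t)]
  [t*exp(5*t), t*exp(5*t) + exp(5*t)]

Strategy: write B = P · J · P⁻¹ where J is a Jordan canonical form, so e^{tB} = P · e^{tJ} · P⁻¹, and e^{tJ} can be computed block-by-block.

B has Jordan form
J =
  [5, 1]
  [0, 5]
(up to reordering of blocks).

Per-block formulas:
  For a 2×2 Jordan block J_2(5): exp(t · J_2(5)) = e^(5t)·(I + t·N), where N is the 2×2 nilpotent shift.

After assembling e^{tJ} and conjugating by P, we get:

e^{tB} =
  [-t*exp(5*t) + exp(5*t), -t*exp(5*t)]
  [t*exp(5*t), t*exp(5*t) + exp(5*t)]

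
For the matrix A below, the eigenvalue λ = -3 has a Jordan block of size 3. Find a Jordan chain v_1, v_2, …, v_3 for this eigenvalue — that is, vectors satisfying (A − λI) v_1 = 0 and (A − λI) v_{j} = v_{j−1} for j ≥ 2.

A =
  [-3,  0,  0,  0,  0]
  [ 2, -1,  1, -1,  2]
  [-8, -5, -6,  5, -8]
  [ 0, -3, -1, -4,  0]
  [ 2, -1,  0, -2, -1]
A Jordan chain for λ = -3 of length 3:
v_1 = (0, 0, -2, 2, 2)ᵀ
v_2 = (0, 2, -8, 0, 2)ᵀ
v_3 = (1, 0, 0, 0, 0)ᵀ

Let N = A − (-3)·I. We want v_3 with N^3 v_3 = 0 but N^2 v_3 ≠ 0; then v_{j-1} := N · v_j for j = 3, …, 2.

Pick v_3 = (1, 0, 0, 0, 0)ᵀ.
Then v_2 = N · v_3 = (0, 2, -8, 0, 2)ᵀ.
Then v_1 = N · v_2 = (0, 0, -2, 2, 2)ᵀ.

Sanity check: (A − (-3)·I) v_1 = (0, 0, 0, 0, 0)ᵀ = 0. ✓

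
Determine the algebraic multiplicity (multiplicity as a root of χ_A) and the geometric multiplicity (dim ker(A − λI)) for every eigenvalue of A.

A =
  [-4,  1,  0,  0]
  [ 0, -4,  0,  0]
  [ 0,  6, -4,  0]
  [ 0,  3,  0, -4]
λ = -4: alg = 4, geom = 3

Step 1 — factor the characteristic polynomial to read off the algebraic multiplicities:
  χ_A(x) = (x + 4)^4

Step 2 — compute geometric multiplicities via the rank-nullity identity g(λ) = n − rank(A − λI):
  rank(A − (-4)·I) = 1, so dim ker(A − (-4)·I) = n − 1 = 3

Summary:
  λ = -4: algebraic multiplicity = 4, geometric multiplicity = 3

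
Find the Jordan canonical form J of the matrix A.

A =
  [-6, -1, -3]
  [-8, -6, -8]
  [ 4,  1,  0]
J_3(-4)

The characteristic polynomial is
  det(x·I − A) = x^3 + 12*x^2 + 48*x + 64 = (x + 4)^3

Eigenvalues and multiplicities (the geometric multiplicity of λ is n − rank(A − λI), which equals the number of Jordan blocks for λ):
  λ = -4: algebraic multiplicity = 3, geometric multiplicity = 1

Determining the block sizes for each eigenvalue:
  λ = -4: one block (gm = 1), so the single block has size am = 3 → block sizes [3]

Assembling the blocks gives a Jordan form
J =
  [-4,  1,  0]
  [ 0, -4,  1]
  [ 0,  0, -4]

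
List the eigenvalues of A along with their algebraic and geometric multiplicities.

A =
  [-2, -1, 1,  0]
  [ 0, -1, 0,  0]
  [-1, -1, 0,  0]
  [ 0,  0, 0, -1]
λ = -1: alg = 4, geom = 3

Step 1 — factor the characteristic polynomial to read off the algebraic multiplicities:
  χ_A(x) = (x + 1)^4

Step 2 — compute geometric multiplicities via the rank-nullity identity g(λ) = n − rank(A − λI):
  rank(A − (-1)·I) = 1, so dim ker(A − (-1)·I) = n − 1 = 3

Summary:
  λ = -1: algebraic multiplicity = 4, geometric multiplicity = 3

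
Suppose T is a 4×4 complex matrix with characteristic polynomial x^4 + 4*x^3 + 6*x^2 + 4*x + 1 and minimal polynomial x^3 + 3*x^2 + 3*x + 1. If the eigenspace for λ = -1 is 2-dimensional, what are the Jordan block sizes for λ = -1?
Block sizes for λ = -1: [3, 1]

Step 1 — from the characteristic polynomial, algebraic multiplicity of λ = -1 is 4. From dim ker(T − (-1)·I) = 2, there are exactly 2 Jordan blocks for λ = -1.
Step 2 — from the minimal polynomial, the factor (x + 1)^3 tells us the largest block for λ = -1 has size 3.
Step 3 — with total size 4, 2 blocks, and largest block 3, the block sizes (in nonincreasing order) are [3, 1].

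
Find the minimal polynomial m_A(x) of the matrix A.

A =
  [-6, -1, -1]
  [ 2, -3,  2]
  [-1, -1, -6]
x^2 + 10*x + 25

The characteristic polynomial is χ_A(x) = (x + 5)^3, so the eigenvalues are known. The minimal polynomial is
  m_A(x) = Π_λ (x − λ)^{k_λ}
where k_λ is the size of the *largest* Jordan block for λ (equivalently, the smallest k with (A − λI)^k v = 0 for every generalised eigenvector v of λ).

  λ = -5: largest Jordan block has size 2, contributing (x + 5)^2

So m_A(x) = (x + 5)^2 = x^2 + 10*x + 25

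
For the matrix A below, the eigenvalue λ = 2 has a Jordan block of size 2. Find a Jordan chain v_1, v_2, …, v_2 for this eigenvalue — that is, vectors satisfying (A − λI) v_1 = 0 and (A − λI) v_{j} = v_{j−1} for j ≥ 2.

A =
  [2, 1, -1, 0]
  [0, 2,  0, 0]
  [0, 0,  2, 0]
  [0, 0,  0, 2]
A Jordan chain for λ = 2 of length 2:
v_1 = (1, 0, 0, 0)ᵀ
v_2 = (0, 1, 0, 0)ᵀ

Let N = A − (2)·I. We want v_2 with N^2 v_2 = 0 but N^1 v_2 ≠ 0; then v_{j-1} := N · v_j for j = 2, …, 2.

Pick v_2 = (0, 1, 0, 0)ᵀ.
Then v_1 = N · v_2 = (1, 0, 0, 0)ᵀ.

Sanity check: (A − (2)·I) v_1 = (0, 0, 0, 0)ᵀ = 0. ✓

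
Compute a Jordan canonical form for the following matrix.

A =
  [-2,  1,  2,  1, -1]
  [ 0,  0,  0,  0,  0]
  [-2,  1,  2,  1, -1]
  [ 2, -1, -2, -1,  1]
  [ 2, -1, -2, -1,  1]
J_2(0) ⊕ J_1(0) ⊕ J_1(0) ⊕ J_1(0)

The characteristic polynomial is
  det(x·I − A) = x^5

Eigenvalues and multiplicities (the geometric multiplicity of λ is n − rank(A − λI), which equals the number of Jordan blocks for λ):
  λ = 0: algebraic multiplicity = 5, geometric multiplicity = 4

Determining the block sizes for each eigenvalue:
  λ = 0: 4 blocks summing to 5 forces exactly one block of size 2 and the rest size 1 → block sizes [2, 1, 1, 1]

Assembling the blocks gives a Jordan form
J =
  [0, 1, 0, 0, 0]
  [0, 0, 0, 0, 0]
  [0, 0, 0, 0, 0]
  [0, 0, 0, 0, 0]
  [0, 0, 0, 0, 0]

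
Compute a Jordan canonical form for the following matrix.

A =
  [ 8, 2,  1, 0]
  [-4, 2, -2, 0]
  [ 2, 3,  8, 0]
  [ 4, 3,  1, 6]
J_3(6) ⊕ J_1(6)

The characteristic polynomial is
  det(x·I − A) = x^4 - 24*x^3 + 216*x^2 - 864*x + 1296 = (x - 6)^4

Eigenvalues and multiplicities (the geometric multiplicity of λ is n − rank(A − λI), which equals the number of Jordan blocks for λ):
  λ = 6: algebraic multiplicity = 4, geometric multiplicity = 2

Determining the block sizes for each eigenvalue:
  λ = 6: with am = 4 and gm = 2, the partition is not yet determined (e.g. several partitions of 4 into 2 parts exist). Let N = A − (6)·I. Computing rank(N^1) = 2, rank(N^2) = 1, rank(N^3) = 0; the number of blocks of size ≥ j is rank(N^{j−1}) − rank(N^j), giving [2, 1, 1]. So we have 1 block(s) of size 3, 1 block(s) of size 1 → block sizes [3, 1]

Assembling the blocks gives a Jordan form
J =
  [6, 1, 0, 0]
  [0, 6, 1, 0]
  [0, 0, 6, 0]
  [0, 0, 0, 6]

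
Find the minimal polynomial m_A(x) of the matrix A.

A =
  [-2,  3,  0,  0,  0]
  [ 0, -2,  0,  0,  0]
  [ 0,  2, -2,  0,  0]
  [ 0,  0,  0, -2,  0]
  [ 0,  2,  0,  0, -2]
x^2 + 4*x + 4

The characteristic polynomial is χ_A(x) = (x + 2)^5, so the eigenvalues are known. The minimal polynomial is
  m_A(x) = Π_λ (x − λ)^{k_λ}
where k_λ is the size of the *largest* Jordan block for λ (equivalently, the smallest k with (A − λI)^k v = 0 for every generalised eigenvector v of λ).

  λ = -2: largest Jordan block has size 2, contributing (x + 2)^2

So m_A(x) = (x + 2)^2 = x^2 + 4*x + 4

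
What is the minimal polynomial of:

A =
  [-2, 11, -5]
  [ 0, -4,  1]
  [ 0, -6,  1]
x^3 + 5*x^2 + 8*x + 4

The characteristic polynomial is χ_A(x) = (x + 1)*(x + 2)^2, so the eigenvalues are known. The minimal polynomial is
  m_A(x) = Π_λ (x − λ)^{k_λ}
where k_λ is the size of the *largest* Jordan block for λ (equivalently, the smallest k with (A − λI)^k v = 0 for every generalised eigenvector v of λ).

  λ = -2: largest Jordan block has size 2, contributing (x + 2)^2
  λ = -1: largest Jordan block has size 1, contributing (x + 1)

So m_A(x) = (x + 1)*(x + 2)^2 = x^3 + 5*x^2 + 8*x + 4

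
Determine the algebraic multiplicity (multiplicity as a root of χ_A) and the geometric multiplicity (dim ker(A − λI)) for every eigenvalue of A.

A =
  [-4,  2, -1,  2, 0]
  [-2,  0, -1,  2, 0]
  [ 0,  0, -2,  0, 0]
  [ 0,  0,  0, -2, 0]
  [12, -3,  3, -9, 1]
λ = -2: alg = 4, geom = 3; λ = 1: alg = 1, geom = 1

Step 1 — factor the characteristic polynomial to read off the algebraic multiplicities:
  χ_A(x) = (x - 1)*(x + 2)^4

Step 2 — compute geometric multiplicities via the rank-nullity identity g(λ) = n − rank(A − λI):
  rank(A − (-2)·I) = 2, so dim ker(A − (-2)·I) = n − 2 = 3
  rank(A − (1)·I) = 4, so dim ker(A − (1)·I) = n − 4 = 1

Summary:
  λ = -2: algebraic multiplicity = 4, geometric multiplicity = 3
  λ = 1: algebraic multiplicity = 1, geometric multiplicity = 1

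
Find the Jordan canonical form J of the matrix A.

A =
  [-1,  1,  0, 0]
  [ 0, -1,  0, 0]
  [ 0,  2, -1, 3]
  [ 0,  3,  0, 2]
J_2(-1) ⊕ J_1(-1) ⊕ J_1(2)

The characteristic polynomial is
  det(x·I − A) = x^4 + x^3 - 3*x^2 - 5*x - 2 = (x - 2)*(x + 1)^3

Eigenvalues and multiplicities (the geometric multiplicity of λ is n − rank(A − λI), which equals the number of Jordan blocks for λ):
  λ = -1: algebraic multiplicity = 3, geometric multiplicity = 2
  λ = 2: algebraic multiplicity = 1, geometric multiplicity = 1

Determining the block sizes for each eigenvalue:
  λ = -1: 2 blocks summing to 3 forces exactly one block of size 2 and the rest size 1 → block sizes [2, 1]
  λ = 2: one block (gm = 1), so the single block has size am = 1 → block sizes [1]

Assembling the blocks gives a Jordan form
J =
  [-1,  1,  0, 0]
  [ 0, -1,  0, 0]
  [ 0,  0, -1, 0]
  [ 0,  0,  0, 2]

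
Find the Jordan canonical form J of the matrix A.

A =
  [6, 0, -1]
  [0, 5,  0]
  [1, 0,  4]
J_2(5) ⊕ J_1(5)

The characteristic polynomial is
  det(x·I − A) = x^3 - 15*x^2 + 75*x - 125 = (x - 5)^3

Eigenvalues and multiplicities (the geometric multiplicity of λ is n − rank(A − λI), which equals the number of Jordan blocks for λ):
  λ = 5: algebraic multiplicity = 3, geometric multiplicity = 2

Determining the block sizes for each eigenvalue:
  λ = 5: 2 blocks summing to 3 forces exactly one block of size 2 and the rest size 1 → block sizes [2, 1]

Assembling the blocks gives a Jordan form
J =
  [5, 1, 0]
  [0, 5, 0]
  [0, 0, 5]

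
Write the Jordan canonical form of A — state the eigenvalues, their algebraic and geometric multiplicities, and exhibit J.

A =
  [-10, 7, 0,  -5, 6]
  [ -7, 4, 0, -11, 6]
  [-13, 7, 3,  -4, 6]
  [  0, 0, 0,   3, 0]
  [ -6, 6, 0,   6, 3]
J_2(-3) ⊕ J_2(3) ⊕ J_1(3)

The characteristic polynomial is
  det(x·I − A) = x^5 - 3*x^4 - 18*x^3 + 54*x^2 + 81*x - 243 = (x - 3)^3*(x + 3)^2

Eigenvalues and multiplicities (the geometric multiplicity of λ is n − rank(A − λI), which equals the number of Jordan blocks for λ):
  λ = -3: algebraic multiplicity = 2, geometric multiplicity = 1
  λ = 3: algebraic multiplicity = 3, geometric multiplicity = 2

Determining the block sizes for each eigenvalue:
  λ = -3: one block (gm = 1), so the single block has size am = 2 → block sizes [2]
  λ = 3: 2 blocks summing to 3 forces exactly one block of size 2 and the rest size 1 → block sizes [2, 1]

Assembling the blocks gives a Jordan form
J =
  [-3,  1, 0, 0, 0]
  [ 0, -3, 0, 0, 0]
  [ 0,  0, 3, 1, 0]
  [ 0,  0, 0, 3, 0]
  [ 0,  0, 0, 0, 3]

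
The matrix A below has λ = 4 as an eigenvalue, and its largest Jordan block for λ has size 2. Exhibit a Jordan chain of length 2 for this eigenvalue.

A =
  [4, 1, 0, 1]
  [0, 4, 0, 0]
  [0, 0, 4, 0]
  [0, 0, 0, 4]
A Jordan chain for λ = 4 of length 2:
v_1 = (1, 0, 0, 0)ᵀ
v_2 = (0, 1, 0, 0)ᵀ

Let N = A − (4)·I. We want v_2 with N^2 v_2 = 0 but N^1 v_2 ≠ 0; then v_{j-1} := N · v_j for j = 2, …, 2.

Pick v_2 = (0, 1, 0, 0)ᵀ.
Then v_1 = N · v_2 = (1, 0, 0, 0)ᵀ.

Sanity check: (A − (4)·I) v_1 = (0, 0, 0, 0)ᵀ = 0. ✓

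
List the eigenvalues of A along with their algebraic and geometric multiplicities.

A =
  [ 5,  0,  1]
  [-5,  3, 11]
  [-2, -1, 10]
λ = 6: alg = 3, geom = 1

Step 1 — factor the characteristic polynomial to read off the algebraic multiplicities:
  χ_A(x) = (x - 6)^3

Step 2 — compute geometric multiplicities via the rank-nullity identity g(λ) = n − rank(A − λI):
  rank(A − (6)·I) = 2, so dim ker(A − (6)·I) = n − 2 = 1

Summary:
  λ = 6: algebraic multiplicity = 3, geometric multiplicity = 1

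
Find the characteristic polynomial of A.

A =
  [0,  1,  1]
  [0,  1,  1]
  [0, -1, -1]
x^3

Expanding det(x·I − A) (e.g. by cofactor expansion or by noting that A is similar to its Jordan form J, which has the same characteristic polynomial as A) gives
  χ_A(x) = x^3
which factors as x^3. The eigenvalues (with algebraic multiplicities) are λ = 0 with multiplicity 3.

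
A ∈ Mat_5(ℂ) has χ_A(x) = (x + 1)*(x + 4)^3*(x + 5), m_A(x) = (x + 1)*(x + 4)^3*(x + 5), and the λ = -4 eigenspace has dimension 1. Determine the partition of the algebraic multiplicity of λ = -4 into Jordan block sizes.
Block sizes for λ = -4: [3]

Step 1 — from the characteristic polynomial, algebraic multiplicity of λ = -4 is 3. From dim ker(A − (-4)·I) = 1, there are exactly 1 Jordan blocks for λ = -4.
Step 2 — from the minimal polynomial, the factor (x + 4)^3 tells us the largest block for λ = -4 has size 3.
Step 3 — with total size 3, 1 blocks, and largest block 3, the block sizes (in nonincreasing order) are [3].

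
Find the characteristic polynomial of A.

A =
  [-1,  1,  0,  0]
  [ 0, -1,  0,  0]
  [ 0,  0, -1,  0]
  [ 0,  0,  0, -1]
x^4 + 4*x^3 + 6*x^2 + 4*x + 1

Expanding det(x·I − A) (e.g. by cofactor expansion or by noting that A is similar to its Jordan form J, which has the same characteristic polynomial as A) gives
  χ_A(x) = x^4 + 4*x^3 + 6*x^2 + 4*x + 1
which factors as (x + 1)^4. The eigenvalues (with algebraic multiplicities) are λ = -1 with multiplicity 4.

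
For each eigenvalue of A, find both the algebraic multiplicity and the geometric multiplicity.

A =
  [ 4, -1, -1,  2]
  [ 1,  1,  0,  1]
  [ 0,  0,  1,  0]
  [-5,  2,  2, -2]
λ = 1: alg = 4, geom = 2

Step 1 — factor the characteristic polynomial to read off the algebraic multiplicities:
  χ_A(x) = (x - 1)^4

Step 2 — compute geometric multiplicities via the rank-nullity identity g(λ) = n − rank(A − λI):
  rank(A − (1)·I) = 2, so dim ker(A − (1)·I) = n − 2 = 2

Summary:
  λ = 1: algebraic multiplicity = 4, geometric multiplicity = 2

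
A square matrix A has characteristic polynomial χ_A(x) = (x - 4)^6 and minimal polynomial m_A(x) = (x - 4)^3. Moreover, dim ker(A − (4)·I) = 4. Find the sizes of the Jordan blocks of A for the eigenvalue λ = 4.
Block sizes for λ = 4: [3, 1, 1, 1]

Step 1 — from the characteristic polynomial, algebraic multiplicity of λ = 4 is 6. From dim ker(A − (4)·I) = 4, there are exactly 4 Jordan blocks for λ = 4.
Step 2 — from the minimal polynomial, the factor (x − 4)^3 tells us the largest block for λ = 4 has size 3.
Step 3 — with total size 6, 4 blocks, and largest block 3, the block sizes (in nonincreasing order) are [3, 1, 1, 1].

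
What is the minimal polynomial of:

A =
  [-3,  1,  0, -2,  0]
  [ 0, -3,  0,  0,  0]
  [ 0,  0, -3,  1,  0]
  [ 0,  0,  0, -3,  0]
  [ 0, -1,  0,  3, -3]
x^2 + 6*x + 9

The characteristic polynomial is χ_A(x) = (x + 3)^5, so the eigenvalues are known. The minimal polynomial is
  m_A(x) = Π_λ (x − λ)^{k_λ}
where k_λ is the size of the *largest* Jordan block for λ (equivalently, the smallest k with (A − λI)^k v = 0 for every generalised eigenvector v of λ).

  λ = -3: largest Jordan block has size 2, contributing (x + 3)^2

So m_A(x) = (x + 3)^2 = x^2 + 6*x + 9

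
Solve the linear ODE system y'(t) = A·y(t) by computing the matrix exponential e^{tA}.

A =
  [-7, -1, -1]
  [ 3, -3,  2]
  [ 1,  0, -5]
e^{tA} =
  [-2*t*exp(-5*t) + exp(-5*t), -t*exp(-5*t), -t*exp(-5*t)]
  [t^2*exp(-5*t) + 3*t*exp(-5*t), t^2*exp(-5*t)/2 + 2*t*exp(-5*t) + exp(-5*t), t^2*exp(-5*t)/2 + 2*t*exp(-5*t)]
  [-t^2*exp(-5*t) + t*exp(-5*t), -t^2*exp(-5*t)/2, -t^2*exp(-5*t)/2 + exp(-5*t)]

Strategy: write A = P · J · P⁻¹ where J is a Jordan canonical form, so e^{tA} = P · e^{tJ} · P⁻¹, and e^{tJ} can be computed block-by-block.

A has Jordan form
J =
  [-5,  1,  0]
  [ 0, -5,  1]
  [ 0,  0, -5]
(up to reordering of blocks).

Per-block formulas:
  For a 3×3 Jordan block J_3(-5): exp(t · J_3(-5)) = e^(-5t)·(I + t·N + (t^2/2)·N^2), where N is the 3×3 nilpotent shift.

After assembling e^{tJ} and conjugating by P, we get:

e^{tA} =
  [-2*t*exp(-5*t) + exp(-5*t), -t*exp(-5*t), -t*exp(-5*t)]
  [t^2*exp(-5*t) + 3*t*exp(-5*t), t^2*exp(-5*t)/2 + 2*t*exp(-5*t) + exp(-5*t), t^2*exp(-5*t)/2 + 2*t*exp(-5*t)]
  [-t^2*exp(-5*t) + t*exp(-5*t), -t^2*exp(-5*t)/2, -t^2*exp(-5*t)/2 + exp(-5*t)]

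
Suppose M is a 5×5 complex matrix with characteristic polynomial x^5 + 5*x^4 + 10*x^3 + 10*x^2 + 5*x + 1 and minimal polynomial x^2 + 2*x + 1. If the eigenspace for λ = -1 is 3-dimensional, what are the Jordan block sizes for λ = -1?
Block sizes for λ = -1: [2, 2, 1]

Step 1 — from the characteristic polynomial, algebraic multiplicity of λ = -1 is 5. From dim ker(M − (-1)·I) = 3, there are exactly 3 Jordan blocks for λ = -1.
Step 2 — from the minimal polynomial, the factor (x + 1)^2 tells us the largest block for λ = -1 has size 2.
Step 3 — with total size 5, 3 blocks, and largest block 2, the block sizes (in nonincreasing order) are [2, 2, 1].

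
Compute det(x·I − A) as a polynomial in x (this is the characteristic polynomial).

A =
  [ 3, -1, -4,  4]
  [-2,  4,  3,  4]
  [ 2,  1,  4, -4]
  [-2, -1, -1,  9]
x^4 - 20*x^3 + 150*x^2 - 500*x + 625

Expanding det(x·I − A) (e.g. by cofactor expansion or by noting that A is similar to its Jordan form J, which has the same characteristic polynomial as A) gives
  χ_A(x) = x^4 - 20*x^3 + 150*x^2 - 500*x + 625
which factors as (x - 5)^4. The eigenvalues (with algebraic multiplicities) are λ = 5 with multiplicity 4.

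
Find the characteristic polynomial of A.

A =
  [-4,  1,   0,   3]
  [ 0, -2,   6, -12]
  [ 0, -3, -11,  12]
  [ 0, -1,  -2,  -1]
x^4 + 18*x^3 + 121*x^2 + 360*x + 400

Expanding det(x·I − A) (e.g. by cofactor expansion or by noting that A is similar to its Jordan form J, which has the same characteristic polynomial as A) gives
  χ_A(x) = x^4 + 18*x^3 + 121*x^2 + 360*x + 400
which factors as (x + 4)^2*(x + 5)^2. The eigenvalues (with algebraic multiplicities) are λ = -5 with multiplicity 2, λ = -4 with multiplicity 2.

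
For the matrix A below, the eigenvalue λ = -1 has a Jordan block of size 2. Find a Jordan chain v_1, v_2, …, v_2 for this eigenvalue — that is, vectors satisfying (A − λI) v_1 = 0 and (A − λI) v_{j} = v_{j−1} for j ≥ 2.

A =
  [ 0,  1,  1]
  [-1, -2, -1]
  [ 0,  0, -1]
A Jordan chain for λ = -1 of length 2:
v_1 = (1, -1, 0)ᵀ
v_2 = (1, 0, 0)ᵀ

Let N = A − (-1)·I. We want v_2 with N^2 v_2 = 0 but N^1 v_2 ≠ 0; then v_{j-1} := N · v_j for j = 2, …, 2.

Pick v_2 = (1, 0, 0)ᵀ.
Then v_1 = N · v_2 = (1, -1, 0)ᵀ.

Sanity check: (A − (-1)·I) v_1 = (0, 0, 0)ᵀ = 0. ✓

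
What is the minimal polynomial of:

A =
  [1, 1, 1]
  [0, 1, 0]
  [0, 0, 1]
x^2 - 2*x + 1

The characteristic polynomial is χ_A(x) = (x - 1)^3, so the eigenvalues are known. The minimal polynomial is
  m_A(x) = Π_λ (x − λ)^{k_λ}
where k_λ is the size of the *largest* Jordan block for λ (equivalently, the smallest k with (A − λI)^k v = 0 for every generalised eigenvector v of λ).

  λ = 1: largest Jordan block has size 2, contributing (x − 1)^2

So m_A(x) = (x - 1)^2 = x^2 - 2*x + 1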